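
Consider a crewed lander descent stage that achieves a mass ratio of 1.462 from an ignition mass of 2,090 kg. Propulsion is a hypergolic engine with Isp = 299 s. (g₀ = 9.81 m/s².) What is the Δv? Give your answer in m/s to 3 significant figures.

Δv ≈ 1110 m/s

v_e = Isp · g₀ = 299 × 9.81 = 2933.2 m/s.
From the ideal rocket equation, Δv = v_e · ln(1.462) = 2933.2 × 0.3798 ≈ 1114.0 m/s.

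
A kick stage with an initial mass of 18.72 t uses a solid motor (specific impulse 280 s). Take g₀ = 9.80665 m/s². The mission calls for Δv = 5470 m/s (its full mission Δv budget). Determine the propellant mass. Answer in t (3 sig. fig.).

propellant mass ≈ 16.2 t

v_e = Isp · g₀ = 280 × 9.80665 = 2745.9 m/s.
By the Tsiolkovsky rocket equation, m₀/m_f = exp(Δv / v_e) = exp(5470 / 2745.9) = exp(1.9921) = 7.3308.
m_f = 18.72 / 7.3308 = 2.55361 t, so propellant = m₀ − m_f = 18.72 − 2.55361 = 16.16639 t.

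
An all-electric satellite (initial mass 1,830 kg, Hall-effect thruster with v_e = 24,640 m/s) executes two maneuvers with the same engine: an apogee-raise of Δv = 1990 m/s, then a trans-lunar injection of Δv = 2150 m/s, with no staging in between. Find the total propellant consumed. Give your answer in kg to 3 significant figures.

After the first burn: m = 1830 × exp(−1990/24640.0) = 1830 × 0.92241 = 1,688.01 kg.
After the second burn: m = 1,688.01 × exp(−2150/24640.0) = 1,688.01 × 0.91644 = 1,546.96 kg.
Total propellant = m₀ − m_final = 1830 − 1,546.96 = 283.04 kg.

total propellant consumed ≈ 283 kg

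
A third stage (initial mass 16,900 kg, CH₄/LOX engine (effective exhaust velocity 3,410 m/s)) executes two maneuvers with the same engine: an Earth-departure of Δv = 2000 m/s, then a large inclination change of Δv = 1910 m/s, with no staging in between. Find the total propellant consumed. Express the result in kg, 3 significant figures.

After the first burn: m = 16900 × exp(−2000/3410.0) = 16900 × 0.55627 = 9,400.96 kg.
After the second burn: m = 9,400.96 × exp(−1910/3410.0) = 9,400.96 × 0.57114 = 5,369.26 kg.
Total propellant = m₀ − m_final = 16900 − 5,369.26 = 11,530.74 kg.

total propellant consumed ≈ 11500 kg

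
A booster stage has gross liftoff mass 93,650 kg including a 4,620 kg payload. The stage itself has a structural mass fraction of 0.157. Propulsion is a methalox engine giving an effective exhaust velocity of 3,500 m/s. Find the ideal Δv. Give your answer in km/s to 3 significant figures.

Δv ≈ 5.66 km/s

Stage wet mass = m₀ − payload = 93,650 − 4,620 = 89,030 kg.
Stage dry mass = ε × stage wet mass = 0.157 × 89,030 = 13,977.7 kg.
Burnout mass m_f = stage dry + payload = 13,977.7 + 4,620 = 18,597.7 kg.
Δv = v_e · ln(93,650/18,597.7) = 3500.0 × ln(5.036) = 3500.0 × 1.6165 ≈ 5658 m/s.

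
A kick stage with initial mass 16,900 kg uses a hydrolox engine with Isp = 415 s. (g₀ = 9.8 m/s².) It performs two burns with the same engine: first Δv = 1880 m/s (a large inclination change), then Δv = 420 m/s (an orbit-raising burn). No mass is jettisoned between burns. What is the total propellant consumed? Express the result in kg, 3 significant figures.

total propellant consumed ≈ 7300 kg

v_e = Isp · g₀ = 415 × 9.8 = 4067.0 m/s.
After the first burn: m = 16900 × exp(−1880/4067.0) = 16900 × 0.62986 = 10,644.6 kg.
After the second burn: m = 10,644.6 × exp(−420/4067.0) = 10,644.6 × 0.90188 = 9,600.15 kg.
Total propellant = m₀ − m_final = 16900 − 9,600.15 = 7,299.85 kg.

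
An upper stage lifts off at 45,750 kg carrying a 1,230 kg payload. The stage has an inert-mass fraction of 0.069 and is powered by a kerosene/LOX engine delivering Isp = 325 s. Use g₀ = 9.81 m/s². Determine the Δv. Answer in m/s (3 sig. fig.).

Δv ≈ 7540 m/s

Stage wet mass = m₀ − payload = 45,750 − 1,230 = 44,520 kg.
Stage dry mass = ε × stage wet mass = 0.069 × 44,520 = 3,071.88 kg.
Burnout mass m_f = stage dry + payload = 3,071.88 + 1,230 = 4,301.88 kg.
v_e = Isp · g₀ = 325 × 9.81 = 3188.2 m/s.
From the ideal rocket equation, Δv = v_e · ln(45,750/4,301.88) = 3188.2 × ln(10.63) = 3188.2 × 2.3641 ≈ 7537 m/s.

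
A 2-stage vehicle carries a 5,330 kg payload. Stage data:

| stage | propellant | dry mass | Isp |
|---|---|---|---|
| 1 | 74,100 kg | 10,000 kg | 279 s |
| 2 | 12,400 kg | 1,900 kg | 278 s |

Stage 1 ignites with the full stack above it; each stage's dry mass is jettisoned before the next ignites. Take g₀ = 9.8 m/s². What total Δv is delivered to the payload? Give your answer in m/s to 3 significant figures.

Δv ≈ 6150 m/s

Ignition mass of stage 1 = 74,100+10,000 + 12,400+1,900 + 5,330 = 103,730 kg.
Stage 1: m₀ = 103,730 kg, m_f = 103,730 − 74,100 = 29,630 kg; Δv = 279×9.8×ln(3.501) = 2734.2×1.2530 ≈ 3426 m/s.
Stage 2: m₀ = 19,630 kg, m_f = 19,630 − 12,400 = 7,230 kg; Δv = 278×9.8×ln(2.715) = 2724.4×0.9988 ≈ 2721 m/s.
Total Δv = 3426 + 2721 = 6147 m/s.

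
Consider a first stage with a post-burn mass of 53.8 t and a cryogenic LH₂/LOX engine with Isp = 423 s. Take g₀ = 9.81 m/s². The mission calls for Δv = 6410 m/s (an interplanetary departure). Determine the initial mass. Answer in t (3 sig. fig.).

initial mass ≈ 252 t

v_e = Isp · g₀ = 423 × 9.81 = 4149.6 m/s.
m₀/m_f = exp(Δv / v_e) = exp(6410 / 4149.6) = exp(1.5447) = 4.6866.
m₀ = m_f × 4.6866 = 53.8 × 4.6866 = 252.139 t.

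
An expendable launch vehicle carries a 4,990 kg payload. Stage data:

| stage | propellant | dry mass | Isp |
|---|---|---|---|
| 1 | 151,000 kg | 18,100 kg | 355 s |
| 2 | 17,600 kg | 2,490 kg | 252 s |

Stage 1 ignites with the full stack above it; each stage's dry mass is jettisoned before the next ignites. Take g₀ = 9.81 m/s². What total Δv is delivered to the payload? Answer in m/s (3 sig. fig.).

Ignition mass of stage 1 = 151,000+18,100 + 17,600+2,490 + 4,990 = 194,180 kg.
Stage 1: m₀ = 194,180 kg, m_f = 194,180 − 151,000 = 43,180 kg; Δv = 355×9.81×ln(4.497) = 3482.6×1.5034 ≈ 5236 m/s.
Stage 2: m₀ = 25,080 kg, m_f = 25,080 − 17,600 = 7,480 kg; Δv = 252×9.81×ln(3.353) = 2472.1×1.2098 ≈ 2991 m/s.
Total Δv = 5236 + 2991 = 8227 m/s.

Δv ≈ 8230 m/s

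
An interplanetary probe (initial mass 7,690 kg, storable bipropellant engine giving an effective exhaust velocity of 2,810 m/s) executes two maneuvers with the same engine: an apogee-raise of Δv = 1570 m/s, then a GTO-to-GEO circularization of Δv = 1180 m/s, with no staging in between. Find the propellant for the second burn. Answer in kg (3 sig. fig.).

propellant for the second burn ≈ 1510 kg

After the first burn: m = 7690 × exp(−1570/2810.0) = 7690 × 0.57194 = 4,398.22 kg.
After the second burn: m = 4,398.22 × exp(−1180/2810.0) = 4,398.22 × 0.65709 = 2,890.03 kg.
Second-burn propellant = 4,398.22 − 2,890.03 = 1,508.19 kg.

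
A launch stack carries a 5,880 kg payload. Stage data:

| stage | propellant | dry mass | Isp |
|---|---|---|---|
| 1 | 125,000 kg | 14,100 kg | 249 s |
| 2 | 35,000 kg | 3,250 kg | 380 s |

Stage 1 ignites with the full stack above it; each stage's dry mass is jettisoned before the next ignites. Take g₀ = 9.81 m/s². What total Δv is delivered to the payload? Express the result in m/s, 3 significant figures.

Ignition mass of stage 1 = 125,000+14,100 + 35,000+3,250 + 5,880 = 183,230 kg.
Stage 1: m₀ = 183,230 kg, m_f = 183,230 − 125,000 = 58,230 kg; Δv = 249×9.81×ln(3.147) = 2442.7×1.1463 ≈ 2800 m/s.
Stage 2: m₀ = 44,130 kg, m_f = 44,130 − 35,000 = 9,130 kg; Δv = 380×9.81×ln(4.834) = 3727.8×1.5756 ≈ 5873 m/s.
Total Δv = 2800 + 5873 = 8673 m/s.

Δv ≈ 8670 m/s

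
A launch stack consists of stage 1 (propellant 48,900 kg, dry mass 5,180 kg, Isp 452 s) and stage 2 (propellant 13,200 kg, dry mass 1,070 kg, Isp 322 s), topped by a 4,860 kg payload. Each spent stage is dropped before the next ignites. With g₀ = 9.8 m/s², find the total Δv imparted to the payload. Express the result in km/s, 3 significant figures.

Δv ≈ 8.58 km/s

Ignition mass of stage 1 = 48,900+5,180 + 13,200+1,070 + 4,860 = 73,210 kg.
Stage 1: m₀ = 73,210 kg, m_f = 73,210 − 48,900 = 24,310 kg; Δv = 452×9.8×ln(3.012) = 4429.6×1.1024 ≈ 4883 m/s.
Stage 2: m₀ = 19,130 kg, m_f = 19,130 − 13,200 = 5,930 kg; Δv = 322×9.8×ln(3.226) = 3155.6×1.1712 ≈ 3696 m/s.
Total Δv = 4883 + 3696 = 8579 m/s.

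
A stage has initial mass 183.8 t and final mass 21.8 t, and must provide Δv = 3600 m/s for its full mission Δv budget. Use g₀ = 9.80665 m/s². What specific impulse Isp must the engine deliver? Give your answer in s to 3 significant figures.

ln(m₀/m_f) = ln(183800/21800) = ln(8.431) = 2.1319.
v_e = Δv / ln(m₀/m_f) = 3600 / 2.1319 = 1688.6 m/s.
Isp = v_e / g₀ = 1688.6 / 9.80665 = 172.2 s.

Isp ≈ 172 s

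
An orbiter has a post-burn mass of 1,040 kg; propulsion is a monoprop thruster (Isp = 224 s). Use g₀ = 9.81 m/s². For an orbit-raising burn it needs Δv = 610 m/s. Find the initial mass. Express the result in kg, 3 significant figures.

initial mass ≈ 1370 kg

v_e = Isp · g₀ = 224 × 9.81 = 2197.4 m/s.
m₀/m_f = exp(Δv / v_e) = exp(610 / 2197.4) = exp(0.2776) = 1.3200.
m₀ = m_f × 1.3200 = 1,040 × 1.3200 = 1,372.8 kg.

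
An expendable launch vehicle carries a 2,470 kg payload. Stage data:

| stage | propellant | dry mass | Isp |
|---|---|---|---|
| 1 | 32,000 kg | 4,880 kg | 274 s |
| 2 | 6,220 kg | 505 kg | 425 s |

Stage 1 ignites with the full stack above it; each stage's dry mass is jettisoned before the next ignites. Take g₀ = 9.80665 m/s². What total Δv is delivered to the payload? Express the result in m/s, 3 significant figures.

Ignition mass of stage 1 = 32,000+4,880 + 6,220+505 + 2,470 = 46,075 kg.
Stage 1: m₀ = 46,075 kg, m_f = 46,075 − 32,000 = 14,075 kg; Δv = 274×9.80665×ln(3.274) = 2687.0×1.1859 ≈ 3186 m/s.
Stage 2: m₀ = 9,195 kg, m_f = 9,195 − 6,220 = 2,975 kg; Δv = 425×9.80665×ln(3.091) = 4167.8×1.1284 ≈ 4703 m/s.
Total Δv = 3186 + 4703 = 7889 m/s.

Δv ≈ 7890 m/s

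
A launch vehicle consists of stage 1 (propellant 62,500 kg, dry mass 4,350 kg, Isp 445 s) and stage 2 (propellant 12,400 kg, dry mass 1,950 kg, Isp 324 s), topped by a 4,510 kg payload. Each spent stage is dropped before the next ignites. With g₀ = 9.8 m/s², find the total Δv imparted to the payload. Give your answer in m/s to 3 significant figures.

Δv ≈ 9100 m/s

Ignition mass of stage 1 = 62,500+4,350 + 12,400+1,950 + 4,510 = 85,710 kg.
Stage 1: m₀ = 85,710 kg, m_f = 85,710 − 62,500 = 23,210 kg; Δv = 445×9.8×ln(3.693) = 4361.0×1.3064 ≈ 5697 m/s.
Stage 2: m₀ = 18,860 kg, m_f = 18,860 − 12,400 = 6,460 kg; Δv = 324×9.8×ln(2.92) = 3175.2×1.0714 ≈ 3402 m/s.
Total Δv = 5697 + 3402 = 9099 m/s.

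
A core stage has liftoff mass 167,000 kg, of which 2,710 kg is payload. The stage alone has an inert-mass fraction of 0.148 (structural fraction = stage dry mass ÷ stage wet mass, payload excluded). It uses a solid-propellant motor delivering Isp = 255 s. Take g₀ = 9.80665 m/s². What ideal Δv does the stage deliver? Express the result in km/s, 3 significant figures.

Δv ≈ 4.55 km/s

Stage wet mass = m₀ − payload = 167,000 − 2,710 = 164,290 kg.
Stage dry mass = ε × stage wet mass = 0.148 × 164,290 = 24,314.9 kg.
Burnout mass m_f = stage dry + payload = 24,314.9 + 2,710 = 27,024.9 kg.
v_e = Isp · g₀ = 255 × 9.80665 = 2500.7 m/s.
By the Tsiolkovsky rocket equation, Δv = v_e · ln(167,000/27,024.9) = 2500.7 × ln(6.179) = 2500.7 × 1.8212 ≈ 4554 m/s.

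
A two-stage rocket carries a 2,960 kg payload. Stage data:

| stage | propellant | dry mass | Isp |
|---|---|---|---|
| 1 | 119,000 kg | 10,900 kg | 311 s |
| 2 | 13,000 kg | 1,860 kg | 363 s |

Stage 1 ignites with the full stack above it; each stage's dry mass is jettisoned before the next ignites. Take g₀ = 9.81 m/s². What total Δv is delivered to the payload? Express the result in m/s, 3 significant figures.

Δv ≈ 9650 m/s

Ignition mass of stage 1 = 119,000+10,900 + 13,000+1,860 + 2,960 = 147,720 kg.
Stage 1: m₀ = 147,720 kg, m_f = 147,720 − 119,000 = 28,720 kg; Δv = 311×9.81×ln(5.143) = 3050.9×1.6377 ≈ 4997 m/s.
Stage 2: m₀ = 17,820 kg, m_f = 17,820 − 13,000 = 4,820 kg; Δv = 363×9.81×ln(3.697) = 3561.0×1.3075 ≈ 4656 m/s.
Total Δv = 4997 + 4656 = 9653 m/s.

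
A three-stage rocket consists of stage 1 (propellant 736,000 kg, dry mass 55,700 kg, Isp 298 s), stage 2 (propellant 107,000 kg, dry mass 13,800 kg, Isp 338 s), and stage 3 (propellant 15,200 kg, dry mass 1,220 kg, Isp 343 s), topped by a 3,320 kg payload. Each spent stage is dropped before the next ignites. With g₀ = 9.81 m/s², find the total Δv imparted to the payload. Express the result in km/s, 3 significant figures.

Ignition mass of stage 1 = 736,000+55,700 + 107,000+13,800 + 15,200+1,220 + 3,320 = 932,240 kg.
Stage 1: m₀ = 932,240 kg, m_f = 932,240 − 736,000 = 196,240 kg; Δv = 298×9.81×ln(4.751) = 2923.4×1.5583 ≈ 4555 m/s.
Stage 2: m₀ = 140,540 kg, m_f = 140,540 − 107,000 = 33,540 kg; Δv = 338×9.81×ln(4.19) = 3315.8×1.4328 ≈ 4751 m/s.
Stage 3: m₀ = 19,740 kg, m_f = 19,740 − 15,200 = 4,540 kg; Δv = 343×9.81×ln(4.348) = 3364.8×1.4697 ≈ 4945 m/s.
Total Δv = 4555 + 4751 + 4945 = 14251 m/s.

Δv ≈ 14.3 km/s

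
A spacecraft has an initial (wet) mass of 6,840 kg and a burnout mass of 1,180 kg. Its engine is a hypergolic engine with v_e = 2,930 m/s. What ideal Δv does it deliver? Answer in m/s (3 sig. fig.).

By the Tsiolkovsky rocket equation, Δv = v_e · ln(m₀/m_f) = 2930.0 × ln(5.797) = 2930.0 × 1.7573 ≈ 5148.8 m/s.

Δv ≈ 5150 m/s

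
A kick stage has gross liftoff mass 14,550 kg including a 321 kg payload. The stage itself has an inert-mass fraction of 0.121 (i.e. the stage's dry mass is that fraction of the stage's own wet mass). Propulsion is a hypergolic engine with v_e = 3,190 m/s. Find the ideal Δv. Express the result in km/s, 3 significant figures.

Δv ≈ 6.26 km/s

Stage wet mass = m₀ − payload = 14,550 − 321 = 14,229 kg.
Stage dry mass = ε × stage wet mass = 0.121 × 14,229 = 1,721.71 kg.
Burnout mass m_f = stage dry + payload = 1,721.71 + 321 = 2,042.71 kg.
Δv = v_e · ln(14,550/2,042.71) = 3190.0 × ln(7.123) = 3190.0 × 1.9633 ≈ 6263 m/s.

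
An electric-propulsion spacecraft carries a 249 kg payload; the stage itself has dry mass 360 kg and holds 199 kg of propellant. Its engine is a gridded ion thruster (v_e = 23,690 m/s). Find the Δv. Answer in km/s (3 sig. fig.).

m₀ = payload + dry + propellant = 249 + 360 + 199 = 808 kg.
m_f = payload + dry = 249 + 360 = 609 kg.
Δv = v_e · ln(m₀/m_f) = 23690.0 × ln(1.327) = 23690.0 × 0.2827 ≈ 6698.2 m/s.

Δv ≈ 6.70 km/s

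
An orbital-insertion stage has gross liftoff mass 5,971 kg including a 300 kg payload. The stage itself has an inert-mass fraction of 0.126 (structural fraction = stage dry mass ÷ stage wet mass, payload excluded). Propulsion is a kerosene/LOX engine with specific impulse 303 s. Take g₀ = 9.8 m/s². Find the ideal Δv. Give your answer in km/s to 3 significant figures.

Δv ≈ 5.26 km/s

Stage wet mass = m₀ − payload = 5,971 − 300 = 5,671 kg.
Stage dry mass = ε × stage wet mass = 0.126 × 5,671 = 714.546 kg.
Burnout mass m_f = stage dry + payload = 714.546 + 300 = 1,014.546 kg.
v_e = Isp · g₀ = 303 × 9.8 = 2969.4 m/s.
By the Tsiolkovsky rocket equation, Δv = v_e · ln(5,971/1,014.546) = 2969.4 × ln(5.885) = 2969.4 × 1.7725 ≈ 5263 m/s.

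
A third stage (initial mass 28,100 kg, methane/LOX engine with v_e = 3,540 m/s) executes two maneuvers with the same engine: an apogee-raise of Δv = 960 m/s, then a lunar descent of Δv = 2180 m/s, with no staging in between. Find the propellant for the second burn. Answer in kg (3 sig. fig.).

propellant for the second burn ≈ 9850 kg

After the first burn: m = 28100 × exp(−960/3540.0) = 28100 × 0.76247 = 21,425.4 kg.
After the second burn: m = 21,425.4 × exp(−2180/3540.0) = 21,425.4 × 0.54020 = 11,574 kg.
Second-burn propellant = 21,425.4 − 11,574 = 9,851.4 kg.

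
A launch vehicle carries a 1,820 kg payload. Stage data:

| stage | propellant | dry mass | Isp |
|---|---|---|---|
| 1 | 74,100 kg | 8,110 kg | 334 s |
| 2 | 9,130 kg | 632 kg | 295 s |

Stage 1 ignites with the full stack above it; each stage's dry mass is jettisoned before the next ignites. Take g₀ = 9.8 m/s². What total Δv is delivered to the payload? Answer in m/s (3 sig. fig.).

Ignition mass of stage 1 = 74,100+8,110 + 9,130+632 + 1,820 = 93,792 kg.
Stage 1: m₀ = 93,792 kg, m_f = 93,792 − 74,100 = 19,692 kg; Δv = 334×9.8×ln(4.763) = 3273.2×1.5609 ≈ 5109 m/s.
Stage 2: m₀ = 11,582 kg, m_f = 11,582 − 9,130 = 2,452 kg; Δv = 295×9.8×ln(4.723) = 2891.0×1.5525 ≈ 4488 m/s.
Total Δv = 5109 + 4488 = 9597 m/s.

Δv ≈ 9600 m/s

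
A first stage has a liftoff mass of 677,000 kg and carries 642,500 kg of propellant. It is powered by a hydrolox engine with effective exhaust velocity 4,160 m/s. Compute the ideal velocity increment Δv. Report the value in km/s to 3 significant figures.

Δv ≈ 12.4 km/s

m_f = m₀ − m_prop = 677,000 − 642,500 = 34,500 kg.
Δv = v_e · ln(m₀/m_f) = 4160.0 × ln(19.62) = 4160.0 × 2.9767 ≈ 12383.1 m/s.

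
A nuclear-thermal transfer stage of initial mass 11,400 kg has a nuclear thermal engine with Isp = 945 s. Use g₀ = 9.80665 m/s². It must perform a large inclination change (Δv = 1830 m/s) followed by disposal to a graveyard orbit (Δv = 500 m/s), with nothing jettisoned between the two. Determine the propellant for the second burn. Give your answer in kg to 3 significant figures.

propellant for the second burn ≈ 491 kg

v_e = Isp · g₀ = 945 × 9.80665 = 9267.3 m/s.
After the first burn: m = 11400 × exp(−1830/9267.3) = 11400 × 0.82081 = 9,357.23 kg.
After the second burn: m = 9,357.23 × exp(−500/9267.3) = 9,357.23 × 0.94748 = 8,865.79 kg.
Second-burn propellant = 9,357.23 − 8,865.79 = 491.44 kg.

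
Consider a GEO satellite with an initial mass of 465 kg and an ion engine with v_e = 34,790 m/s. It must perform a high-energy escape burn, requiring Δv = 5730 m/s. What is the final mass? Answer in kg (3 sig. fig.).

final mass ≈ 394 kg

By the Tsiolkovsky rocket equation, m₀/m_f = exp(Δv / v_e) = exp(5730 / 34790.0) = exp(0.1647) = 1.1790.
m_f = m₀ / 1.1790 = 465 / 1.1790 = 394.402 kg.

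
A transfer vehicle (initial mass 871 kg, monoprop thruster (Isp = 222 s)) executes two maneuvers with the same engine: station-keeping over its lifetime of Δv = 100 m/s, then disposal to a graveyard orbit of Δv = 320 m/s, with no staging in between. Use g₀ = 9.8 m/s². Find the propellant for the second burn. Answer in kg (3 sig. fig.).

propellant for the second burn ≈ 114 kg

v_e = Isp · g₀ = 222 × 9.8 = 2175.6 m/s.
After the first burn: m = 871 × exp(−100/2175.6) = 871 × 0.95508 = 831.875 kg.
After the second burn: m = 831.875 × exp(−320/2175.6) = 831.875 × 0.86322 = 718.091 kg.
Second-burn propellant = 831.875 − 718.091 = 113.784 kg.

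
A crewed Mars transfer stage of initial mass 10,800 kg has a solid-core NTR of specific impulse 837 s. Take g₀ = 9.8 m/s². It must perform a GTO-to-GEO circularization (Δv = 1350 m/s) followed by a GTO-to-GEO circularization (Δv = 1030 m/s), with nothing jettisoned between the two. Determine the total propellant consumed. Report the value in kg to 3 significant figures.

v_e = Isp · g₀ = 837 × 9.8 = 8202.6 m/s.
After the first burn: m = 10800 × exp(−1350/8202.6) = 10800 × 0.84825 = 9,161.1 kg.
After the second burn: m = 9,161.1 × exp(−1030/8202.6) = 9,161.1 × 0.88199 = 8,080 kg.
Total propellant = m₀ − m_final = 10800 − 8,080 = 2,720 kg.

total propellant consumed ≈ 2720 kg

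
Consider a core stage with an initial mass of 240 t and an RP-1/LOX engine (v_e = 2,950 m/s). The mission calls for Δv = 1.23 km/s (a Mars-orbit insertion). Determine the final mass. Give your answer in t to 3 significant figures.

final mass ≈ 158 t

From the ideal rocket equation, m₀/m_f = exp(Δv / v_e) = exp(1230 / 2950.0) = exp(0.4169) = 1.5173.
m_f = m₀ / 1.5173 = 240 / 1.5173 = 158.176 t.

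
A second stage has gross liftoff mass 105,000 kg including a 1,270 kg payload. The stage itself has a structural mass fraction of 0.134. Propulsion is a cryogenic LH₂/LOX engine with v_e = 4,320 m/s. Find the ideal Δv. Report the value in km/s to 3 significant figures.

Δv ≈ 8.36 km/s

Stage wet mass = m₀ − payload = 105,000 − 1,270 = 103,730 kg.
Stage dry mass = ε × stage wet mass = 0.134 × 103,730 = 13,899.8 kg.
Burnout mass m_f = stage dry + payload = 13,899.8 + 1,270 = 15,169.8 kg.
Δv = v_e · ln(105,000/15,169.8) = 4320.0 × ln(6.922) = 4320.0 × 1.9347 ≈ 8358 m/s.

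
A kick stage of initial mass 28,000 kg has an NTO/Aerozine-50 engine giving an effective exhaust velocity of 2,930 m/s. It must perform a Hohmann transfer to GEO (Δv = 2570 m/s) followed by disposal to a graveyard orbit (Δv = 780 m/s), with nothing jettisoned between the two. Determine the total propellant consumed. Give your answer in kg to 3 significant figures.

total propellant consumed ≈ 19100 kg

After the first burn: m = 28000 × exp(−2570/2930.0) = 28000 × 0.41597 = 11,647.2 kg.
After the second burn: m = 11,647.2 × exp(−780/2930.0) = 11,647.2 × 0.76628 = 8,925.02 kg.
Total propellant = m₀ − m_final = 28000 − 8,925.02 = 19,074.98 kg.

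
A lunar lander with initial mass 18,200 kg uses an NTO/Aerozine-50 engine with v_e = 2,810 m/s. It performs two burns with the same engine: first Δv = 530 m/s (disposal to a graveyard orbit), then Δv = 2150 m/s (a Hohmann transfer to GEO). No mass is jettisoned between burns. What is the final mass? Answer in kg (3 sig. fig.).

After the first burn: m = 18200 × exp(−530/2810.0) = 18200 × 0.82811 = 15,071.6 kg.
After the second burn: m = 15,071.6 × exp(−2150/2810.0) = 15,071.6 × 0.46528 = 7,012.51 kg.

final mass ≈ 7010 kg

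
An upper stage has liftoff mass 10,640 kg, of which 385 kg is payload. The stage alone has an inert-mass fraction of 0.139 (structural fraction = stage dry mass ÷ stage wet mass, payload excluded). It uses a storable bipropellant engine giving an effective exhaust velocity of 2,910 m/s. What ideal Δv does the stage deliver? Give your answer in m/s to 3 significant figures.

Stage wet mass = m₀ − payload = 10,640 − 385 = 10,255 kg.
Stage dry mass = ε × stage wet mass = 0.139 × 10,255 = 1,425.45 kg.
Burnout mass m_f = stage dry + payload = 1,425.45 + 385 = 1,810.45 kg.
Rocket equation: Δv = v_e · ln(10,640/1,810.45) = 2910.0 × ln(5.877) = 2910.0 × 1.7710 ≈ 5154 m/s.

Δv ≈ 5150 m/s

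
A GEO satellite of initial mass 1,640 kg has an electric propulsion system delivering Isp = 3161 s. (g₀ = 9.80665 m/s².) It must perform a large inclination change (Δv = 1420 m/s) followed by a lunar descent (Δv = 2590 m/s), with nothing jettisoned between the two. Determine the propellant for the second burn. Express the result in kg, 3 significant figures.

v_e = Isp · g₀ = 3161 × 9.80665 = 30998.8 m/s.
After the first burn: m = 1640 × exp(−1420/30998.8) = 1640 × 0.95523 = 1,566.58 kg.
After the second burn: m = 1,566.58 × exp(−2590/30998.8) = 1,566.58 × 0.91984 = 1,441 kg.
Second-burn propellant = 1,566.58 − 1,441 = 125.58 kg.

propellant for the second burn ≈ 126 kg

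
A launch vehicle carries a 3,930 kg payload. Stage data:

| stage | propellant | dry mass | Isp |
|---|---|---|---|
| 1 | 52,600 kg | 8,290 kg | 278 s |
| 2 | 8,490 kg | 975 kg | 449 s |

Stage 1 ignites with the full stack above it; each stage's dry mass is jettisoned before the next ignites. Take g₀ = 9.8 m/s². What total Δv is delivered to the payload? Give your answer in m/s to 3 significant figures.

Ignition mass of stage 1 = 52,600+8,290 + 8,490+975 + 3,930 = 74,285 kg.
Stage 1: m₀ = 74,285 kg, m_f = 74,285 − 52,600 = 21,685 kg; Δv = 278×9.8×ln(3.426) = 2724.4×1.2313 ≈ 3355 m/s.
Stage 2: m₀ = 13,395 kg, m_f = 13,395 − 8,490 = 4,905 kg; Δv = 449×9.8×ln(2.731) = 4400.2×1.0046 ≈ 4421 m/s.
Total Δv = 3355 + 4421 = 7776 m/s.

Δv ≈ 7780 m/s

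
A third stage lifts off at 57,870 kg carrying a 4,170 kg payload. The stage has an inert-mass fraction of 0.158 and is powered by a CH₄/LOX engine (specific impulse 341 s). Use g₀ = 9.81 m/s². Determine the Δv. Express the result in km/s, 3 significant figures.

Stage wet mass = m₀ − payload = 57,870 − 4,170 = 53,700 kg.
Stage dry mass = ε × stage wet mass = 0.158 × 53,700 = 8,484.6 kg.
Burnout mass m_f = stage dry + payload = 8,484.6 + 4,170 = 12,654.6 kg.
v_e = Isp · g₀ = 341 × 9.81 = 3345.2 m/s.
Δv = v_e · ln(57,870/12,654.6) = 3345.2 × ln(4.573) = 3345.2 × 1.5202 ≈ 5085 m/s.

Δv ≈ 5.09 km/s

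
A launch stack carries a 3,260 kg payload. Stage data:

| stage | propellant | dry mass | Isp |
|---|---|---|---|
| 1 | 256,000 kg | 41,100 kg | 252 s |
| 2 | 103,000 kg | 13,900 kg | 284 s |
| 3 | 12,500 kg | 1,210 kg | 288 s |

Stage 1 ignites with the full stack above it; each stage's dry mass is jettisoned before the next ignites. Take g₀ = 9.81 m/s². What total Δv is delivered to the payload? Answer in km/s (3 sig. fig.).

Ignition mass of stage 1 = 256,000+41,100 + 103,000+13,900 + 12,500+1,210 + 3,260 = 430,970 kg.
Stage 1: m₀ = 430,970 kg, m_f = 430,970 − 256,000 = 174,970 kg; Δv = 252×9.81×ln(2.463) = 2472.1×0.9014 ≈ 2228 m/s.
Stage 2: m₀ = 133,870 kg, m_f = 133,870 − 103,000 = 30,870 kg; Δv = 284×9.81×ln(4.337) = 2786.0×1.4671 ≈ 4087 m/s.
Stage 3: m₀ = 16,970 kg, m_f = 16,970 − 12,500 = 4,470 kg; Δv = 288×9.81×ln(3.796) = 2825.3×1.3341 ≈ 3769 m/s.
Total Δv = 2228 + 4087 + 3769 = 10084 m/s.

Δv ≈ 10.1 km/s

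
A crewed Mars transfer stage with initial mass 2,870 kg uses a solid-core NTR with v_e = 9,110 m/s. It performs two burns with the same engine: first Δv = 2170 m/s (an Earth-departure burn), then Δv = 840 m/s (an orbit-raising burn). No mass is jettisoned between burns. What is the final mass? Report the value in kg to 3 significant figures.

final mass ≈ 2060 kg

After the first burn: m = 2870 × exp(−2170/9110.0) = 2870 × 0.78805 = 2,261.7 kg.
After the second burn: m = 2,261.7 × exp(−840/9110.0) = 2,261.7 × 0.91192 = 2,062.49 kg.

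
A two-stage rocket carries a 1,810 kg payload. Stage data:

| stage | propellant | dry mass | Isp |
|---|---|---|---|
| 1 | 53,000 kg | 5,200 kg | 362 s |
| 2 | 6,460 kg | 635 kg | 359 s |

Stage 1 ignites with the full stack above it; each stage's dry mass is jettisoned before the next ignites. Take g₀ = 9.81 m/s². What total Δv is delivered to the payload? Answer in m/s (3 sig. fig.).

Ignition mass of stage 1 = 53,000+5,200 + 6,460+635 + 1,810 = 67,105 kg.
Stage 1: m₀ = 67,105 kg, m_f = 67,105 − 53,000 = 14,105 kg; Δv = 362×9.81×ln(4.758) = 3551.2×1.5597 ≈ 5539 m/s.
Stage 2: m₀ = 8,905 kg, m_f = 8,905 − 6,460 = 2,445 kg; Δv = 359×9.81×ln(3.642) = 3521.8×1.2926 ≈ 4552 m/s.
Total Δv = 5539 + 4552 = 10091 m/s.

Δv ≈ 10100 m/s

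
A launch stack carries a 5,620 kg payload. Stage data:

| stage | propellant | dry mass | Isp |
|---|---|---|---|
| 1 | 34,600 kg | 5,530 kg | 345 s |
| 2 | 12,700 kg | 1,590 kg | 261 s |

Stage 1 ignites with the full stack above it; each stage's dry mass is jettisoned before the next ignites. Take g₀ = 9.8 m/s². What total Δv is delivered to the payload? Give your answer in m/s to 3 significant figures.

Ignition mass of stage 1 = 34,600+5,530 + 12,700+1,590 + 5,620 = 60,040 kg.
Stage 1: m₀ = 60,040 kg, m_f = 60,040 − 34,600 = 25,440 kg; Δv = 345×9.8×ln(2.36) = 3381.0×0.8587 ≈ 2903 m/s.
Stage 2: m₀ = 19,910 kg, m_f = 19,910 − 12,700 = 7,210 kg; Δv = 261×9.8×ln(2.761) = 2557.8×1.0158 ≈ 2598 m/s.
Total Δv = 2903 + 2598 = 5501 m/s.

Δv ≈ 5500 m/s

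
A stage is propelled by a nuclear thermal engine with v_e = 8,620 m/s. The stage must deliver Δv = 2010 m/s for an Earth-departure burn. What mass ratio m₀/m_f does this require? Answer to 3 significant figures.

m₀/m_f = exp(Δv / v_e) = exp(2010 / 8620.0) = exp(0.2332) = 1.2626.

mass ratio ≈ 1.26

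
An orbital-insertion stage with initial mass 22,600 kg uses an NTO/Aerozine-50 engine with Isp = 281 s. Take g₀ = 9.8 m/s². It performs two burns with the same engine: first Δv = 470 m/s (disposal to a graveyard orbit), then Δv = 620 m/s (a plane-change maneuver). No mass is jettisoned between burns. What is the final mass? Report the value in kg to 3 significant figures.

v_e = Isp · g₀ = 281 × 9.8 = 2753.8 m/s.
After the first burn: m = 22600 × exp(−470/2753.8) = 22600 × 0.84310 = 19,054.1 kg.
After the second burn: m = 19,054.1 × exp(−620/2753.8) = 19,054.1 × 0.79840 = 15,212.8 kg.

final mass ≈ 15200 kg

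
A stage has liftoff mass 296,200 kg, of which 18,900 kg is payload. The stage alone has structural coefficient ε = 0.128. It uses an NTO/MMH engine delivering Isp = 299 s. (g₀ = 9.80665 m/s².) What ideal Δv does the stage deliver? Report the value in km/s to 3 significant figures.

Stage wet mass = m₀ − payload = 296,200 − 18,900 = 277,300 kg.
Stage dry mass = ε × stage wet mass = 0.128 × 277,300 = 35,494.4 kg.
Burnout mass m_f = stage dry + payload = 35,494.4 + 18,900 = 54,394.4 kg.
v_e = Isp · g₀ = 299 × 9.80665 = 2932.2 m/s.
Δv = v_e · ln(296,200/54,394.4) = 2932.2 × ln(5.445) = 2932.2 × 1.6948 ≈ 4969 m/s.

Δv ≈ 4.97 km/s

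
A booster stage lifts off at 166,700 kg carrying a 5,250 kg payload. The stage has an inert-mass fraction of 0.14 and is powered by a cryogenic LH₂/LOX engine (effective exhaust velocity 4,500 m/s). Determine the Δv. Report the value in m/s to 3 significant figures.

Δv ≈ 8050 m/s

Stage wet mass = m₀ − payload = 166,700 − 5,250 = 161,450 kg.
Stage dry mass = ε × stage wet mass = 0.14 × 161,450 = 22,603 kg.
Burnout mass m_f = stage dry + payload = 22,603 + 5,250 = 27,853 kg.
From the ideal rocket equation, Δv = v_e · ln(166,700/27,853) = 4500.0 × ln(5.985) = 4500.0 × 1.7893 ≈ 8052 m/s.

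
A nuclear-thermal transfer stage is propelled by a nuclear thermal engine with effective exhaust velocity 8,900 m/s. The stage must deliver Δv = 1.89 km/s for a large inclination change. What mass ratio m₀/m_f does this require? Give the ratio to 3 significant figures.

mass ratio ≈ 1.24

Using Δv = v_e ln(m₀/m_f): m₀/m_f = exp(Δv / v_e) = exp(1890 / 8900.0) = exp(0.2124) = 1.2366.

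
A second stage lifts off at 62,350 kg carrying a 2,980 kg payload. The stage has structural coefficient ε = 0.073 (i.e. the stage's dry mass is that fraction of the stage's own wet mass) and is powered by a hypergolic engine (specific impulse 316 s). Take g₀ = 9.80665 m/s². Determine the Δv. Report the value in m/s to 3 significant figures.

Stage wet mass = m₀ − payload = 62,350 − 2,980 = 59,370 kg.
Stage dry mass = ε × stage wet mass = 0.073 × 59,370 = 4,334.01 kg.
Burnout mass m_f = stage dry + payload = 4,334.01 + 2,980 = 7,314.01 kg.
v_e = Isp · g₀ = 316 × 9.80665 = 3098.9 m/s.
From the ideal rocket equation, Δv = v_e · ln(62,350/7,314.01) = 3098.9 × ln(8.525) = 3098.9 × 2.1430 ≈ 6641 m/s.

Δv ≈ 6640 m/s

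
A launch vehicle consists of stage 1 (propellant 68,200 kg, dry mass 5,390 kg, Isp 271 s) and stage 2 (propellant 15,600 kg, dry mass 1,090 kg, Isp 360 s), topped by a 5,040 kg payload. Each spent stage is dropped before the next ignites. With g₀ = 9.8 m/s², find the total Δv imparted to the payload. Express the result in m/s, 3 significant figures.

Δv ≈ 7800 m/s

Ignition mass of stage 1 = 68,200+5,390 + 15,600+1,090 + 5,040 = 95,320 kg.
Stage 1: m₀ = 95,320 kg, m_f = 95,320 − 68,200 = 27,120 kg; Δv = 271×9.8×ln(3.515) = 2655.8×1.2570 ≈ 3338 m/s.
Stage 2: m₀ = 21,730 kg, m_f = 21,730 − 15,600 = 6,130 kg; Δv = 360×9.8×ln(3.545) = 3528.0×1.2655 ≈ 4465 m/s.
Total Δv = 3338 + 4465 = 7803 m/s.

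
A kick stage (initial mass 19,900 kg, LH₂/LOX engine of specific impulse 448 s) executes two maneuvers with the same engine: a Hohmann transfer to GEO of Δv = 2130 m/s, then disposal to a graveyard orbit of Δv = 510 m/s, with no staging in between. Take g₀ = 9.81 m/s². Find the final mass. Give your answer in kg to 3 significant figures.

final mass ≈ 10900 kg

v_e = Isp · g₀ = 448 × 9.81 = 4394.9 m/s.
After the first burn: m = 19900 × exp(−2130/4394.9) = 19900 × 0.61591 = 12,256.6 kg.
After the second burn: m = 12,256.6 × exp(−510/4394.9) = 12,256.6 × 0.89044 = 10,913.8 kg.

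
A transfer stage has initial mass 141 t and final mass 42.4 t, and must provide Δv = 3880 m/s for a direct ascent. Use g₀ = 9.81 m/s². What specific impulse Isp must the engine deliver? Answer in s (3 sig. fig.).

Isp ≈ 329 s

ln(m₀/m_f) = ln(141000/42400) = ln(3.325) = 1.2016.
Rocket equation: v_e = Δv / ln(m₀/m_f) = 3880 / 1.2016 = 3229.0 m/s.
Isp = v_e / g₀ = 3229.0 / 9.81 = 329.2 s.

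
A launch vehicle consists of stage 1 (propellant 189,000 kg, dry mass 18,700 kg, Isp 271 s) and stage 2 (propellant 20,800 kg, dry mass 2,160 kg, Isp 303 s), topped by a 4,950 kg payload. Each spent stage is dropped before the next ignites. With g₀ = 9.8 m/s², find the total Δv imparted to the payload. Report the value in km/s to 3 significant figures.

Ignition mass of stage 1 = 189,000+18,700 + 20,800+2,160 + 4,950 = 235,610 kg.
Stage 1: m₀ = 235,610 kg, m_f = 235,610 − 189,000 = 46,610 kg; Δv = 271×9.8×ln(5.055) = 2655.8×1.6204 ≈ 4303 m/s.
Stage 2: m₀ = 27,910 kg, m_f = 27,910 − 20,800 = 7,110 kg; Δv = 303×9.8×ln(3.925) = 2969.4×1.3675 ≈ 4061 m/s.
Total Δv = 4303 + 4061 = 8364 m/s.

Δv ≈ 8.36 km/s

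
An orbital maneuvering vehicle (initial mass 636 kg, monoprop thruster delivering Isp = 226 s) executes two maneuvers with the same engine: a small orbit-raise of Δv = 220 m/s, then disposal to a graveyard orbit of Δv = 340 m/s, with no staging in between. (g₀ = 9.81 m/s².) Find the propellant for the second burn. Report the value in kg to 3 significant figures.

propellant for the second burn ≈ 81.9 kg

v_e = Isp · g₀ = 226 × 9.81 = 2217.1 m/s.
After the first burn: m = 636 × exp(−220/2217.1) = 636 × 0.90553 = 575.917 kg.
After the second burn: m = 575.917 × exp(−340/2217.1) = 575.917 × 0.85782 = 494.033 kg.
Second-burn propellant = 575.917 − 494.033 = 81.884 kg.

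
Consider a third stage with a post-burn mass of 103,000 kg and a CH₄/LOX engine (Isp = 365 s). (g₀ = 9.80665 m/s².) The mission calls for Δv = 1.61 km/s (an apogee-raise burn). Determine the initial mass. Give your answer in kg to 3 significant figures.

v_e = Isp · g₀ = 365 × 9.80665 = 3579.4 m/s.
From the ideal rocket equation, m₀/m_f = exp(Δv / v_e) = exp(1610 / 3579.4) = exp(0.4498) = 1.5680.
m₀ = m_f × 1.5680 = 103,000 × 1.5680 = 161,504 kg.

initial mass ≈ 162000 kg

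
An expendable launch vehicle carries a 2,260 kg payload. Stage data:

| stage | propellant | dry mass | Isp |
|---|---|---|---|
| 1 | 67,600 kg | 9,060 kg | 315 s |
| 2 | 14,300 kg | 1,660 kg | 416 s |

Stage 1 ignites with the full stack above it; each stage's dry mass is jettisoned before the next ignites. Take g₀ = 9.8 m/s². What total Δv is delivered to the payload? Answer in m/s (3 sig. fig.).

Δv ≈ 10100 m/s

Ignition mass of stage 1 = 67,600+9,060 + 14,300+1,660 + 2,260 = 94,880 kg.
Stage 1: m₀ = 94,880 kg, m_f = 94,880 − 67,600 = 27,280 kg; Δv = 315×9.8×ln(3.478) = 3087.0×1.2465 ≈ 3848 m/s.
Stage 2: m₀ = 18,220 kg, m_f = 18,220 − 14,300 = 3,920 kg; Δv = 416×9.8×ln(4.648) = 4076.8×1.5364 ≈ 6264 m/s.
Total Δv = 3848 + 6264 = 10112 m/s.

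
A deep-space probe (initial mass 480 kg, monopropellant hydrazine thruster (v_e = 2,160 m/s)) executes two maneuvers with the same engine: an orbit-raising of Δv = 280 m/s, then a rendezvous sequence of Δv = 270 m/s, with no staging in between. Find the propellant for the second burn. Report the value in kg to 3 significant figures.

After the first burn: m = 480 × exp(−280/2160.0) = 480 × 0.87842 = 421.642 kg.
After the second burn: m = 421.642 × exp(−270/2160.0) = 421.642 × 0.88250 = 372.099 kg.
Second-burn propellant = 421.642 − 372.099 = 49.543 kg.

propellant for the second burn ≈ 49.5 kg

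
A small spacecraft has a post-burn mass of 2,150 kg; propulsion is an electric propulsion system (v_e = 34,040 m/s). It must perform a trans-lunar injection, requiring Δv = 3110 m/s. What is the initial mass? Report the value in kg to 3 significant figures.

Using Δv = v_e ln(m₀/m_f): m₀/m_f = exp(Δv / v_e) = exp(3110 / 34040.0) = exp(0.0914) = 1.0957.
m₀ = m_f × 1.0957 = 2,150 × 1.0957 = 2,355.76 kg.

initial mass ≈ 2360 kg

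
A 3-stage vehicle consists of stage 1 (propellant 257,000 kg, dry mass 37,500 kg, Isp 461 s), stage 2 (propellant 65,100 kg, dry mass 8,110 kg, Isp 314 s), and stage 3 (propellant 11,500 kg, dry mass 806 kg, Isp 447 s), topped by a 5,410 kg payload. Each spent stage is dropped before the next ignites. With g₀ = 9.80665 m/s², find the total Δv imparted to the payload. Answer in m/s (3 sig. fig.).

Δv ≈ 13400 m/s

Ignition mass of stage 1 = 257,000+37,500 + 65,100+8,110 + 11,500+806 + 5,410 = 385,426 kg.
Stage 1: m₀ = 385,426 kg, m_f = 385,426 − 257,000 = 128,426 kg; Δv = 461×9.80665×ln(3.001) = 4520.9×1.0990 ≈ 4968 m/s.
Stage 2: m₀ = 90,926 kg, m_f = 90,926 − 65,100 = 25,826 kg; Δv = 314×9.80665×ln(3.521) = 3079.3×1.2587 ≈ 3876 m/s.
Stage 3: m₀ = 17,716 kg, m_f = 17,716 − 11,500 = 6,216 kg; Δv = 447×9.80665×ln(2.85) = 4383.6×1.0473 ≈ 4591 m/s.
Total Δv = 4968 + 3876 + 4591 = 13435 m/s.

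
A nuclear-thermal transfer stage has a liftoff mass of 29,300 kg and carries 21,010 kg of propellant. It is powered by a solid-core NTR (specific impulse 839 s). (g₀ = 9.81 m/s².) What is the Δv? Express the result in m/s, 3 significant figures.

Δv ≈ 10400 m/s

v_e = Isp · g₀ = 839 × 9.81 = 8230.6 m/s.
m_f = m₀ − m_prop = 29,300 − 21,010 = 8,290 kg.
By the Tsiolkovsky rocket equation, Δv = v_e · ln(m₀/m_f) = 8230.6 × ln(3.534) = 8230.6 × 1.2625 ≈ 10391.4 m/s.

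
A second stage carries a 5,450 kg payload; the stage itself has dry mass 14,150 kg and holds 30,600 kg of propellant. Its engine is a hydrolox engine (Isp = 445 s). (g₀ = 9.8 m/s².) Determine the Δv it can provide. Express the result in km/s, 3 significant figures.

Δv ≈ 4.10 km/s

v_e = Isp · g₀ = 445 × 9.8 = 4361.0 m/s.
m₀ = payload + dry + propellant = 5,450 + 14,150 + 30,600 = 50,200 kg.
m_f = payload + dry = 5,450 + 14,150 = 19,600 kg.
Rocket equation: Δv = v_e · ln(m₀/m_f) = 4361.0 × ln(2.561) = 4361.0 × 0.9405 ≈ 4101.5 m/s.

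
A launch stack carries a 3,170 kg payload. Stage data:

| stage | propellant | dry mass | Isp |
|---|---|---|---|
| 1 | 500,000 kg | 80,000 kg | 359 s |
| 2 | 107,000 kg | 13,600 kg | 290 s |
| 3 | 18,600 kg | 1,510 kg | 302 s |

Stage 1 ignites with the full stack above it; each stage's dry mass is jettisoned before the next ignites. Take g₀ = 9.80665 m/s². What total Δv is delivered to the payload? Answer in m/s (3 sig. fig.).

Ignition mass of stage 1 = 500,000+80,000 + 107,000+13,600 + 18,600+1,510 + 3,170 = 723,880 kg.
Stage 1: m₀ = 723,880 kg, m_f = 723,880 − 500,000 = 223,880 kg; Δv = 359×9.80665×ln(3.233) = 3520.6×1.1735 ≈ 4131 m/s.
Stage 2: m₀ = 143,880 kg, m_f = 143,880 − 107,000 = 36,880 kg; Δv = 290×9.80665×ln(3.901) = 2843.9×1.3613 ≈ 3871 m/s.
Stage 3: m₀ = 23,280 kg, m_f = 23,280 − 18,600 = 4,680 kg; Δv = 302×9.80665×ln(4.974) = 2961.6×1.6043 ≈ 4751 m/s.
Total Δv = 4131 + 3871 + 4751 = 12753 m/s.

Δv ≈ 12800 m/s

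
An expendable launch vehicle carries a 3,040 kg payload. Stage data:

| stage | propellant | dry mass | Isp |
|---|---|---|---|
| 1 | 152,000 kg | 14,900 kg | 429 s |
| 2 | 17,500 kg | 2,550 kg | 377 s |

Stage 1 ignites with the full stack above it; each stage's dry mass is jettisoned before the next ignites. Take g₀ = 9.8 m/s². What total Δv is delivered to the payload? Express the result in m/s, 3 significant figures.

Δv ≈ 12000 m/s

Ignition mass of stage 1 = 152,000+14,900 + 17,500+2,550 + 3,040 = 189,990 kg.
Stage 1: m₀ = 189,990 kg, m_f = 189,990 − 152,000 = 37,990 kg; Δv = 429×9.8×ln(5.001) = 4204.2×1.6096 ≈ 6767 m/s.
Stage 2: m₀ = 23,090 kg, m_f = 23,090 − 17,500 = 5,590 kg; Δv = 377×9.8×ln(4.131) = 3694.6×1.4184 ≈ 5240 m/s.
Total Δv = 6767 + 5240 = 12007 m/s.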